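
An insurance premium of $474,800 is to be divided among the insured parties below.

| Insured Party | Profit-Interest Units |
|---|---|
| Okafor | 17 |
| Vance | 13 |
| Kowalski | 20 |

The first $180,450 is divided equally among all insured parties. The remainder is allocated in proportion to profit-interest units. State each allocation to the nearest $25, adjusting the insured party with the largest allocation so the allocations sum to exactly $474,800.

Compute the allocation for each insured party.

First tranche $180,450 split equally: $60,150 each.
Remainder $294,350 by profit-interest units (total 50): Okafor 100,079.00 → $100,075; Vance 76,531.00 → $76,525; Kowalski 117,740.00 → $117,750.
Totals: Okafor $60,150 + $100,075 = $160,225; Vance $60,150 + $76,525 = $136,675; Kowalski $60,150 + $117,750 = $177,900.

Okafor: $160,225 | Vance: $136,675 | Kowalski: $177,900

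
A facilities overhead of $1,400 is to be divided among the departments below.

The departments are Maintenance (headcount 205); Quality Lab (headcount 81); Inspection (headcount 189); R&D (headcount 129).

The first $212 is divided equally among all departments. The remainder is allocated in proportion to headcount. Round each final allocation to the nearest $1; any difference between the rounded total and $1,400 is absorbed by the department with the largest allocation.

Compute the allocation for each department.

Equal tier: $212 ÷ 4 = $53 apiece.
Remainder $1,188 by headcount (total 604): Maintenance 403.21 → $403; Quality Lab 159.32 → $159; Inspection 371.74 → $372; R&D 253.73 → $254.
Totals: Maintenance $53 + $403 = $456; Quality Lab $53 + $159 = $212; Inspection $53 + $372 = $425; R&D $53 + $254 = $307.

Maintenance: $456; Quality Lab: $212; Inspection: $425; R&D: $307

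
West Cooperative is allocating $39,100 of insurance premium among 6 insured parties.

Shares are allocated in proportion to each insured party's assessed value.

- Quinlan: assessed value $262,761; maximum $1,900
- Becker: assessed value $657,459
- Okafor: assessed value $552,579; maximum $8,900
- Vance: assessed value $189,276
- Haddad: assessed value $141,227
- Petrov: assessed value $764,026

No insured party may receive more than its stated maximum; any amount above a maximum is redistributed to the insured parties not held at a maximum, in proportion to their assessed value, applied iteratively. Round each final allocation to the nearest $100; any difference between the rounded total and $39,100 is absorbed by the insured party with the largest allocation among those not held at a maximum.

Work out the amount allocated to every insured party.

Quinlan: $1,900 · Becker: $10,600 · Okafor: $8,900 · Vance: $3,100 · Haddad: $2,300 · Petrov: $12,300

Assessed value total: 2,567,328.
Pro-rata shares before constraints: Quinlan 4,001.81; Becker 10,013.00; Okafor 8,415.69; Vance 2,882.64; Haddad 2,150.86; Petrov 11,636.00.
Cap binds for Quinlan ($1,900); residual $37,200 reallocated over remaining assessed value 2,304,567.
Cap binds for Okafor ($8,900); residual $28,300 reallocated over remaining assessed value 1,751,988.
Remaining shares: Becker 10,619.99 → $10,600; Vance 3,057.39 → $3,100; Haddad 2,281.25 → $2,300; Petrov 12,341.37 → $12,300.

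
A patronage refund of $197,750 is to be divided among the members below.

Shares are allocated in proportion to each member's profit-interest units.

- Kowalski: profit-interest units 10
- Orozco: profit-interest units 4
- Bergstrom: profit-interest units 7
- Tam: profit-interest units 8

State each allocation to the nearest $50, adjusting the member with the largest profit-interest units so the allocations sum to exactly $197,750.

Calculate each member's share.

Sum of profit-interest units: 10 + 4 + 7 + 8 = 29.
Raw shares: Kowalski 68,189.66; Orozco 27,275.86; Bergstrom 47,732.76; Tam 54,551.72.
Rounded to nearest $50: Kowalski $68,200; Orozco $27,300; Bergstrom $47,750; Tam $54,550. Sum = $197,800.
Difference $197,750 − $197,800 = −$50 applied to largest profit-interest units (Kowalski): Kowalski becomes $68,150.

Kowalski: $68,150; Orozco: $27,300; Bergstrom: $47,750; Tam: $54,550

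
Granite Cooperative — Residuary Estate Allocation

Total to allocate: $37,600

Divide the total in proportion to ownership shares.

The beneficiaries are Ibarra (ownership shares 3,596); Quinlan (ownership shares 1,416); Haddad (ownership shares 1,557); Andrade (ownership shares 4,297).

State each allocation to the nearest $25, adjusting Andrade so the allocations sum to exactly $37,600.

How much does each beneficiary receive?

Ibarra: $12,450 · Quinlan: $4,900 · Haddad: $5,400 · Andrade: $14,850

Ownership shares total: 10,866.
Raw shares: Ibarra 3,596/10,866 × $37,600 = 12,443.36; Quinlan 1,416/10,866 × $37,600 = 4,899.83; Haddad 1,557/10,866 × $37,600 = 5,387.74; Andrade 4,297/10,866 × $37,600 = 14,869.06.
Rounded to nearest $25: Ibarra $12,450; Quinlan $4,900; Haddad $5,400; Andrade $14,875. Sum = $37,625.
Difference $37,600 − $37,625 = −$25 applied to Andrade: Andrade becomes $14,850.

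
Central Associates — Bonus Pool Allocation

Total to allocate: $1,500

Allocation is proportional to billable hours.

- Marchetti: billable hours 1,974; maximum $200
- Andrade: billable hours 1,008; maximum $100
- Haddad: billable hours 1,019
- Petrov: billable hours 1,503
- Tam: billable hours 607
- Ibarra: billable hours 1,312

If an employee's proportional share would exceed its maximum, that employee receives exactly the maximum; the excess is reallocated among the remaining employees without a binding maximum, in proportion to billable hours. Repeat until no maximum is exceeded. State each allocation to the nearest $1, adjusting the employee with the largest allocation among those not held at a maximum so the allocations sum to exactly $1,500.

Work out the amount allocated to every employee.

Combined billable hours = 7,423.
Unconstrained shares: Marchetti 398.90; Andrade 203.69; Haddad 205.91; Petrov 303.72; Tam 122.66; Ibarra 265.12.
Cap binds for Marchetti ($200), Andrade ($100); residual $1,200 reallocated over remaining billable hours 4,441.
Shares after redistribution: Haddad 275.34 → $275; Petrov 406.12 → $406; Tam 164.02 → $164; Ibarra 354.51 → $355.

Marchetti: $200; Andrade: $100; Haddad: $275; Petrov: $406; Tam: $164; Ibarra: $355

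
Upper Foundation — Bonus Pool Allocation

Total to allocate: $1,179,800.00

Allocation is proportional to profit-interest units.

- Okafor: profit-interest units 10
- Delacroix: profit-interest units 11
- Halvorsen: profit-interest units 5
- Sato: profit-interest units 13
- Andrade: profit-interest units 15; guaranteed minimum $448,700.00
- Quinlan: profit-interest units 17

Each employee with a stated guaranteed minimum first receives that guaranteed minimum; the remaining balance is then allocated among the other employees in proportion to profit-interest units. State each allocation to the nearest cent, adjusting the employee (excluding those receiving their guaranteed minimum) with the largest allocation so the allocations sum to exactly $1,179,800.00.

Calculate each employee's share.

Fund the minimums — Andrade $448,700.00. Residual $731,100.00.
Residual split over remaining profit-interest units 56: Okafor 130,553.5714 → $130,553.57; Delacroix 143,608.9286 → $143,608.93; Halvorsen 65,276.7857 → $65,276.79; Sato 169,719.6429 → $169,719.64; Quinlan 221,941.0714 → $221,941.07.

Okafor: $130,553.57 | Delacroix: $143,608.93 | Halvorsen: $65,276.79 | Sato: $169,719.64 | Andrade: $448,700.00 | Quinlan: $221,941.07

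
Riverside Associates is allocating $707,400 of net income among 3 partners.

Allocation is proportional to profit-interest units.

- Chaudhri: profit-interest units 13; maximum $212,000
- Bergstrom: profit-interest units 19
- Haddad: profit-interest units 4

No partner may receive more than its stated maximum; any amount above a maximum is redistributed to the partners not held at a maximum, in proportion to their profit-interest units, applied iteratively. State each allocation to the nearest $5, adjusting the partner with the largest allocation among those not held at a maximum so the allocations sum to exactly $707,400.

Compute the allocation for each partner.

Chaudhri: $212,000; Bergstrom: $409,245; Haddad: $86,155

Combined profit-interest units = 36.
Proportional shares (ignoring caps): Chaudhri 255,450.00; Bergstrom 373,350.00; Haddad 78,600.00.
Capped: Chaudhri ($212,000); remaining pool $495,400 reallocated over remaining profit-interest units 23.
Redistributed shares: Bergstrom 409,243.48 → $409,245; Haddad 86,156.52 → $86,155.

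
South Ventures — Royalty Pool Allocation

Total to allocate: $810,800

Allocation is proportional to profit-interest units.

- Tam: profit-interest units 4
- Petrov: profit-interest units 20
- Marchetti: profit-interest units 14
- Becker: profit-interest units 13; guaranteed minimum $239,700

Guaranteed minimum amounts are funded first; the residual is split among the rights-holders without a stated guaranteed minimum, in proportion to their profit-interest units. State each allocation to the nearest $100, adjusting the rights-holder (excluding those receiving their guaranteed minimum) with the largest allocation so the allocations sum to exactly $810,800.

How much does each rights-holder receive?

Tam: $60,100 · Petrov: $300,600 · Marchetti: $210,400 · Becker: $239,700

Minimums first: Becker $239,700. Balance $571,100.
Balance split over remaining profit-interest units 38: Tam 60,115.79 → $60,100; Petrov 300,578.95 → $300,600; Marchetti 210,405.26 → $210,400.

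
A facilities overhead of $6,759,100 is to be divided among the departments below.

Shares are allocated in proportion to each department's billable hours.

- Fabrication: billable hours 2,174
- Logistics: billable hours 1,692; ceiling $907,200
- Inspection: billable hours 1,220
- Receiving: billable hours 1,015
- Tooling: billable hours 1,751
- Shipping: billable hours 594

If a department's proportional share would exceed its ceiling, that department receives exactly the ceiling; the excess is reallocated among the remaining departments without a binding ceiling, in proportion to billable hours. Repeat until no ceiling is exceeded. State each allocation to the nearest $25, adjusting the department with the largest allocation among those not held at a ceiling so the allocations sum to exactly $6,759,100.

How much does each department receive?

Fabrication: $1,883,650 · Logistics: $907,200 · Inspection: $1,057,050 · Receiving: $879,425 · Tooling: $1,517,125 · Shipping: $514,650

Total billable hours = 8,446.
Unconstrained shares: Fabrication 1,739,792.02; Logistics 1,354,060.76; Inspection 976,332.23; Receiving 812,276.40; Tooling 1,401,276.83; Shipping 475,361.76.
Cap binds for Logistics ($907,200); balance $5,851,900 reallocated over remaining billable hours 6,754.
Remaining shares: Fabrication 1,883,629.05 → $1,883,625; Inspection 1,057,050.34 → $1,057,050; Receiving 879,431.23 → $879,425; Tooling 1,517,127.17 → $1,517,125; Shipping 514,662.21 → $514,650.
Rounding difference +$25 applied to Fabrication → $1,883,650.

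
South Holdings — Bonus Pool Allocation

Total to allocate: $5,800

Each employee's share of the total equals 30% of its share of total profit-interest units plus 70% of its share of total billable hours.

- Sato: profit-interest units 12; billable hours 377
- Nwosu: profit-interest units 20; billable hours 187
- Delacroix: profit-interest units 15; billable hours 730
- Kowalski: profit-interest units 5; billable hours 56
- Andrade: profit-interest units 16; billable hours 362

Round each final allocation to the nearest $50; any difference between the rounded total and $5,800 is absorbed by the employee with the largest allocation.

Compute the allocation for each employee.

Profit-interest units total 68; billable hours total 1,712.
Composite weights (30% profit-interest units + 70% billable hours): Sato 0.2071; Nwosu 0.1647; Delacroix 0.3647; Kowalski 0.0450; Andrade 0.2186.
Pro-rata amounts: Sato 1,201.11; Nwosu 955.23; Delacroix 2,115.02; Kowalski 260.74; Andrade 1,267.89.
Rounded to nearest $50: Sato $1,200; Nwosu $950; Delacroix $2,100; Kowalski $250; Andrade $1,250. Sum = $5,750.
Difference $5,800 − $5,750 = +$50 applied to largest allocation (Delacroix): Delacroix becomes $2,150.

Sato: $1,200 · Nwosu: $950 · Delacroix: $2,150 · Kowalski: $250 · Andrade: $1,250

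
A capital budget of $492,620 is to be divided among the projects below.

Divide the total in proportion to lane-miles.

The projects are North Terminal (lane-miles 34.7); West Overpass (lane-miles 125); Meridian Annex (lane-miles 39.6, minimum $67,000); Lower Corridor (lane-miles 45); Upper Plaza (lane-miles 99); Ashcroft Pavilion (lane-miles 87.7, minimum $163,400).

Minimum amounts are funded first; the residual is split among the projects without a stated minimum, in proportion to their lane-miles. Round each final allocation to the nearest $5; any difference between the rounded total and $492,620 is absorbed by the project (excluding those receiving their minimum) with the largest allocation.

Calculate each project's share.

North Terminal: $29,960 | West Overpass: $107,925 | Meridian Annex: $67,000 | Lower Corridor: $38,855 | Upper Plaza: $85,480 | Ashcroft Pavilion: $163,400

Guaranteed amounts: Meridian Annex $67,000; Ashcroft Pavilion $163,400. Balance $262,220.
Balance split over remaining lane-miles 303.7: North Terminal 29,960.60 → $29,960; West Overpass 107,927.23 → $107,925; Lower Corridor 38,853.80 → $38,855; Upper Plaza 85,478.37 → $85,480.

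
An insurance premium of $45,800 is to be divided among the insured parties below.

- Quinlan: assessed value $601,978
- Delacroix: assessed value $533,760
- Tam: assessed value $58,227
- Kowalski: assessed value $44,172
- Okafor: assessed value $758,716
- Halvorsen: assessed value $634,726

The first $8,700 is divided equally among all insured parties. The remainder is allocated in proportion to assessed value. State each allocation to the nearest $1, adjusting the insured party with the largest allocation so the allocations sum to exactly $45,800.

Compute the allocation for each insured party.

First tranche $8,700 split equally: $1,450 each.
Remainder $37,100 by assessed value (total 2,631,579): Quinlan 8,486.69 → $8,487; Delacroix 7,524.95 → $7,525; Tam 820.88 → $821; Kowalski 622.74 → $623; Okafor 10,696.38 → $10,696; Halvorsen 8,948.37 → $8,948.
Totals: Quinlan $1,450 + $8,487 = $9,937; Delacroix $1,450 + $7,525 = $8,975; Tam $1,450 + $821 = $2,271; Kowalski $1,450 + $623 = $2,073; Okafor $1,450 + $10,696 = $12,146; Halvorsen $1,450 + $8,948 = $10,398.

Quinlan: $9,937 · Delacroix: $8,975 · Tam: $2,271 · Kowalski: $2,073 · Okafor: $12,146 · Halvorsen: $10,398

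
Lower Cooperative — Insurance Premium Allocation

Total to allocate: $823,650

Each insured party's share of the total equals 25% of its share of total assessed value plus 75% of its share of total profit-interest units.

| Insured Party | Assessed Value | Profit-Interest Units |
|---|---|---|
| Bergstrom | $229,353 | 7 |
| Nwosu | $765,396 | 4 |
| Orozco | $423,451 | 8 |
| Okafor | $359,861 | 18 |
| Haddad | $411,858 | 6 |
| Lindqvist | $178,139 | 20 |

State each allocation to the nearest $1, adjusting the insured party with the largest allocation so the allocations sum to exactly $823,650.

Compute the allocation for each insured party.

Totals — assessed value 2,368,058, profit-interest units 63.
Composite weights (25% assessed value + 75% profit-interest units): Bergstrom 0.1075; Nwosu 0.1284; Orozco 0.1399; Okafor 0.2523; Haddad 0.1149; Lindqvist 0.2569.
Unrounded shares: Bergstrom 88,580.70; Nwosu 105,775.80; Orozco 115,263.68; Okafor 207,787.84; Haddad 94,644.91; Lindqvist 211,597.07.
After rounding ($1): Bergstrom $88,581; Nwosu $105,776; Orozco $115,264; Okafor $207,788; Haddad $94,645; Lindqvist $211,597. Sum = $823,651.
Difference $823,650 − $823,651 = −$1 applied to largest allocation (Lindqvist): Lindqvist becomes $211,596.

Bergstrom: $88,581 · Nwosu: $105,776 · Orozco: $115,264 · Okafor: $207,788 · Haddad: $94,645 · Lindqvist: $211,596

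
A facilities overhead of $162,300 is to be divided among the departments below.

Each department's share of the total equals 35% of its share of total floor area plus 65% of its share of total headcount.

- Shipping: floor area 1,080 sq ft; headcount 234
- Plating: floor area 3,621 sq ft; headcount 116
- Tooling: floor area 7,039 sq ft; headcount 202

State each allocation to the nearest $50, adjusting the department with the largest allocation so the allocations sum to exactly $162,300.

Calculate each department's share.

Shipping: $49,950 | Plating: $39,700 | Tooling: $72,650

Totals — floor area 11,740, headcount 552.
Composite weights (35% floor area + 65% headcount): Shipping 0.3077; Plating 0.2445; Tooling 0.4477.
Pro-rata amounts: Shipping 49,946.38; Plating 39,689.76; Tooling 72,663.86.
After rounding ($50): Shipping $49,950; Plating $39,700; Tooling $72,650. Sum = $162,300.
No rounding difference to absorb.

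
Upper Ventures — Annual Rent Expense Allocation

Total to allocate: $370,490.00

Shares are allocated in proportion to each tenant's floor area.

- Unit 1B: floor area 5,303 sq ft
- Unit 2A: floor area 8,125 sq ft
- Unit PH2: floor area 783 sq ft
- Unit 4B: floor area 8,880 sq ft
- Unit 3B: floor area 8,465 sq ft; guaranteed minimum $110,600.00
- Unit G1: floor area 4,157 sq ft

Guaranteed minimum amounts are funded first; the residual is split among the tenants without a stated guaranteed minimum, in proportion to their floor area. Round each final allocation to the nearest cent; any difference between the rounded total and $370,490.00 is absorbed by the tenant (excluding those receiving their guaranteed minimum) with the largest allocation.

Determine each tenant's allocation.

Unit 1B: $50,579.74 · Unit 2A: $77,495.83 · Unit PH2: $7,468.21 · Unit 4B: $84,696.97 · Unit 3B: $110,600.00 · Unit G1: $39,649.25

Minimums first: Unit 3B $110,600.00. Residual $259,890.00.
Residual split over remaining floor area 27,248: Unit 1B 50,579.7369 → $50,579.74; Unit 2A 77,495.8254 → $77,495.83; Unit PH2 7,468.2131 → $7,468.21; Unit 4B 84,696.9759 → $84,696.98; Unit G1 39,649.2488 → $39,649.25.
Rounding difference −$0.01 applied to Unit 4B → $84,696.97.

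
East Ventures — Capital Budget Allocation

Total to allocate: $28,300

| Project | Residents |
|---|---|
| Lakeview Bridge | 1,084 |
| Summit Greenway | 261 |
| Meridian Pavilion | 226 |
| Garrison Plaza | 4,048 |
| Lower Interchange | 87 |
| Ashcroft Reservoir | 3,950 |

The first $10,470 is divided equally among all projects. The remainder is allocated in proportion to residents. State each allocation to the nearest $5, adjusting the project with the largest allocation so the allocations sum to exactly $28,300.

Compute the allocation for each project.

$10,470 shared equally gives $1,745 per project.
Remainder $17,830 by residents (total 9,656): Lakeview Bridge 2,001.63 → $2,000; Summit Greenway 481.94 → $480; Meridian Pavilion 417.31 → $415; Garrison Plaza 7,474.71 → $7,475; Lower Interchange 160.65 → $160; Ashcroft Reservoir 7,293.76 → $7,295.
Rounding difference +$5 on remainder applied to Garrison Plaza.
Totals: Lakeview Bridge $1,745 + $2,000 = $3,745; Summit Greenway $1,745 + $480 = $2,225; Meridian Pavilion $1,745 + $415 = $2,160; Garrison Plaza $1,745 + $7,480 = $9,225; Lower Interchange $1,745 + $160 = $1,905; Ashcroft Reservoir $1,745 + $7,295 = $9,040.

Lakeview Bridge: $3,745 | Summit Greenway: $2,225 | Meridian Pavilion: $2,160 | Garrison Plaza: $9,225 | Lower Interchange: $1,905 | Ashcroft Reservoir: $9,040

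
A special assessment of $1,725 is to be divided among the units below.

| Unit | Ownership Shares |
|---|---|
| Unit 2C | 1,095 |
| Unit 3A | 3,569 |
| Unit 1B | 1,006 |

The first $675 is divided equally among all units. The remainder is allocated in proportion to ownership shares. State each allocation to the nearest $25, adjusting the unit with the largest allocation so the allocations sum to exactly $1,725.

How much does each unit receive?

Unit 2C: $425 · Unit 3A: $900 · Unit 1B: $400

Equal tier: $675 ÷ 3 = $225 apiece.
Remainder $1,050 by ownership shares (total 5,670): Unit 2C 202.78 → $200; Unit 3A 660.93 → $650; Unit 1B 186.30 → $175.
Rounding difference +$25 on remainder applied to Unit 3A.
Totals: Unit 2C $225 + $200 = $425; Unit 3A $225 + $675 = $900; Unit 1B $225 + $175 = $400.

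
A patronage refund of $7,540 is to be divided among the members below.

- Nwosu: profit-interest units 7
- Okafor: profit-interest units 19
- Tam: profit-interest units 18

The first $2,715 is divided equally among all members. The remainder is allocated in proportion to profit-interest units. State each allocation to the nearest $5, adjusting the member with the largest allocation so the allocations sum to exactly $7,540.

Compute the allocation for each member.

First tranche $2,715 split equally: $905 each.
Remainder $4,825 by profit-interest units (total 44): Nwosu 767.61 → $770; Okafor 2,083.52 → $2,085; Tam 1,973.86 → $1,975.
Rounding difference −$5 on remainder applied to Okafor.
Totals: Nwosu $905 + $770 = $1,675; Okafor $905 + $2,080 = $2,985; Tam $905 + $1,975 = $2,880.

Nwosu: $1,675; Okafor: $2,985; Tam: $2,880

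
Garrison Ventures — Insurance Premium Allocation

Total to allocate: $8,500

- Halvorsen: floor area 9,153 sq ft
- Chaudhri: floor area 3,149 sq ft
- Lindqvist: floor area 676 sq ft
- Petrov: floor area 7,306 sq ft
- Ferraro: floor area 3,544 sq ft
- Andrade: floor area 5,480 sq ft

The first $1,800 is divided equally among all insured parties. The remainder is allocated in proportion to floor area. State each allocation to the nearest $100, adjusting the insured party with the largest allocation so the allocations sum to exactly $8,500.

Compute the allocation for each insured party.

Halvorsen: $2,300 | Chaudhri: $1,000 | Lindqvist: $500 | Petrov: $2,000 | Ferraro: $1,100 | Andrade: $1,600

Equal tier: $1,800 ÷ 6 = $300 apiece.
Remainder $6,700 by floor area (total 29,308): Halvorsen 2,092.44 → $2,100; Chaudhri 719.88 → $700; Lindqvist 154.54 → $200; Petrov 1,670.20 → $1,700; Ferraro 810.18 → $800; Andrade 1,252.76 → $1,300.
Rounding difference −$100 on remainder applied to Halvorsen.
Totals: Halvorsen $300 + $2,000 = $2,300; Chaudhri $300 + $700 = $1,000; Lindqvist $300 + $200 = $500; Petrov $300 + $1,700 = $2,000; Ferraro $300 + $800 = $1,100; Andrade $300 + $1,300 = $1,600.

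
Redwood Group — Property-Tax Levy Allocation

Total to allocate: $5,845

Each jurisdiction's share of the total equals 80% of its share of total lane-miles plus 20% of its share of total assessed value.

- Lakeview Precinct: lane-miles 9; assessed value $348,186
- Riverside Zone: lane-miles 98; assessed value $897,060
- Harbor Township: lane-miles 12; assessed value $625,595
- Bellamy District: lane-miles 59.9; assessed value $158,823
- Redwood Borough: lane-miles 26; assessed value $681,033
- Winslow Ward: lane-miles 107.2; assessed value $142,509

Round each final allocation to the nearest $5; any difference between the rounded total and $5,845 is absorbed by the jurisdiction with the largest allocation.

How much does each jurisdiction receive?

Lakeview Precinct: $275 | Riverside Zone: $1,835 | Harbor Township: $435 | Bellamy District: $965 | Redwood Borough: $670 | Winslow Ward: $1,665

Lane-miles total 312.1; assessed value total 2,853,206.
Blended shares (80% lane-miles + 20% assessed value): Lakeview Precinct 0.0475; Riverside Zone 0.3141; Harbor Township 0.0746; Bellamy District 0.1647; Redwood Borough 0.1144; Winslow Ward 0.2848.
Raw shares: Lakeview Precinct 277.498; Riverside Zone 1,835.81; Harbor Township 436.10; Bellamy District 962.52; Redwood Borough 668.57; Winslow Ward 1,664.50.
After rounding ($5): Lakeview Precinct $275; Riverside Zone $1,835; Harbor Township $435; Bellamy District $965; Redwood Borough $670; Winslow Ward $1,665. Sum = $5,845.
Rounded total matches; no reconciliation needed.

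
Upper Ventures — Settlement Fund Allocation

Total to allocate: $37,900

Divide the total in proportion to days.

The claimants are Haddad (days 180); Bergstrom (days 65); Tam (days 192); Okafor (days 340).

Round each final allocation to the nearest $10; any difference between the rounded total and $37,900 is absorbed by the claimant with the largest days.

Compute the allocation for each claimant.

Sum of days: 180 + 65 + 192 + 340 = 777.
Unrounded shares: Haddad 8,779.92; Bergstrom 3,170.53; Tam 9,365.25; Okafor 16,584.30.
Rounded to nearest $10: Haddad $8,780; Bergstrom $3,170; Tam $9,370; Okafor $16,580. Sum = $37,900.
Sum already equals the total — no adjustment.

Haddad: $8,780 | Bergstrom: $3,170 | Tam: $9,370 | Okafor: $16,580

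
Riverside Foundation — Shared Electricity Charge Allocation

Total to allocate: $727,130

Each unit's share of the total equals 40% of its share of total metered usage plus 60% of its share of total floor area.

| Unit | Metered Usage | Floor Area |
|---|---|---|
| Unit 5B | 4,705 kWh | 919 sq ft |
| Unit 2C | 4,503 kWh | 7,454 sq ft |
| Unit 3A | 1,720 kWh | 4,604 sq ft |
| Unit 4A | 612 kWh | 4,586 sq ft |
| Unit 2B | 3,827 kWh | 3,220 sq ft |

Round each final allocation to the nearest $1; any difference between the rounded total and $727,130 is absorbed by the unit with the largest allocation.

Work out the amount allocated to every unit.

Metered usage total 15,367; floor area total 20,783.
Composite weights (40% metered usage + 60% floor area): Unit 5B 0.1490; Unit 2C 0.3324; Unit 3A 0.1777; Unit 4A 0.1483; Unit 2B 0.1926.
Proportional shares: Unit 5B 108,343.48; Unit 2C 241,703.33; Unit 3A 129,201.98; Unit 4A 107,852.95; Unit 2B 140,028.26.
After rounding ($1): Unit 5B $108,343; Unit 2C $241,703; Unit 3A $129,202; Unit 4A $107,853; Unit 2B $140,028. Sum = $727,129.
Difference $727,130 − $727,129 = +$1 applied to largest allocation (Unit 2C): Unit 2C becomes $241,704.

Unit 5B: $108,343 · Unit 2C: $241,704 · Unit 3A: $129,202 · Unit 4A: $107,853 · Unit 2B: $140,028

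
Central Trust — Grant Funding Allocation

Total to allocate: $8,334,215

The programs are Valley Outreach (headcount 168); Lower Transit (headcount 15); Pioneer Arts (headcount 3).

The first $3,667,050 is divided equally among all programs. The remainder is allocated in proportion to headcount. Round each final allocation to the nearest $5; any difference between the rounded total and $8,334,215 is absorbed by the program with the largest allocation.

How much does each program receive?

Valley Outreach: $5,437,855 | Lower Transit: $1,598,735 | Pioneer Arts: $1,297,625

First tranche $3,667,050 split equally: $1,222,350 each.
Remainder $4,667,165 by headcount (total 186): Valley Outreach 4,215,503.87 → $4,215,505; Lower Transit 376,384.27 → $376,385; Pioneer Arts 75,276.85 → $75,275.
Totals: Valley Outreach $1,222,350 + $4,215,505 = $5,437,855; Lower Transit $1,222,350 + $376,385 = $1,598,735; Pioneer Arts $1,222,350 + $75,275 = $1,297,625.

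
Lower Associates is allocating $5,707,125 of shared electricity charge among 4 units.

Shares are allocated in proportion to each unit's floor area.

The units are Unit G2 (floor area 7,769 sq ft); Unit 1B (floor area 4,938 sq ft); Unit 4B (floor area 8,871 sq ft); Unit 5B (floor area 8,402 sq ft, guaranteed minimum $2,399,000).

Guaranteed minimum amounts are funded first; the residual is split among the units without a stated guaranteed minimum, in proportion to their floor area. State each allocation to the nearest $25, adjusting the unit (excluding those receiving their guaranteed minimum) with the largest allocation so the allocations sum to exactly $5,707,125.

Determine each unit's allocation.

Unit G2: $1,191,075 | Unit 1B: $757,050 | Unit 4B: $1,360,000 | Unit 5B: $2,399,000

Fund the minimums — Unit 5B $2,399,000. Balance $3,308,125.
Balance split over remaining floor area 21,578: Unit G2 1,191,066.05 → $1,191,075; Unit 1B 757,045.20 → $757,050; Unit 4B 1,360,013.76 → $1,360,025.
Rounding difference −$25 applied to Unit 4B → $1,360,000.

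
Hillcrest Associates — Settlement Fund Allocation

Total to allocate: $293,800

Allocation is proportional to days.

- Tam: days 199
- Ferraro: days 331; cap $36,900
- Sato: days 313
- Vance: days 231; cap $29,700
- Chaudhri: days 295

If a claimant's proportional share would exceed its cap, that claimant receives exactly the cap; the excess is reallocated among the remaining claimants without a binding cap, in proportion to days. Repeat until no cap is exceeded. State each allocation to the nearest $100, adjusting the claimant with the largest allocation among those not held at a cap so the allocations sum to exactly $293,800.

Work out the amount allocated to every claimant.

Sum of days: 1,369.
Proportional shares (ignoring caps): Tam 42,707.23; Ferraro 71,035.65; Sato 67,172.68; Vance 49,574.73; Chaudhri 63,309.72.
Held at cap: Ferraro ($36,900), Vance ($29,700); balance $227,200 reallocated over remaining days 807.
Redistributed shares: Tam 56,025.77 → $56,000; Sato 88,120.94 → $88,100; Chaudhri 83,053.28 → $83,100.

Tam: $56,000 | Ferraro: $36,900 | Sato: $88,100 | Vance: $29,700 | Chaudhri: $83,100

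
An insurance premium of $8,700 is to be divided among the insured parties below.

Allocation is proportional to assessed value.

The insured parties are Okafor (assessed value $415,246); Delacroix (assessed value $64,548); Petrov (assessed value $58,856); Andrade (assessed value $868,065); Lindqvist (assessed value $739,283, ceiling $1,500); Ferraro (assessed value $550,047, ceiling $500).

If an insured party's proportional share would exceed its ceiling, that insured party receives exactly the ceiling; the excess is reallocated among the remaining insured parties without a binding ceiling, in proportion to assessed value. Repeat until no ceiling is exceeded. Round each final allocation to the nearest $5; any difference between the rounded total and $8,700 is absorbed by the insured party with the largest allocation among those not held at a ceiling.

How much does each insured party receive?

Okafor: $1,980; Delacroix: $305; Petrov: $280; Andrade: $4,135; Lindqvist: $1,500; Ferraro: $500

Combined assessed value = 2,696,045.
Unconstrained shares: Okafor 1,339.98; Delacroix 208.29; Petrov 189.93; Andrade 2,801.20; Lindqvist 2,385.63; Ferraro 1,774.97.
Capped: Lindqvist ($1,500), Ferraro ($500); residual $6,700 reallocated over remaining assessed value 1,406,715.
Redistributed shares: Okafor 1,977.76 → $1,980; Delacroix 307.43 → $305; Petrov 280.32 → $280; Andrade 4,134.48 → $4,135.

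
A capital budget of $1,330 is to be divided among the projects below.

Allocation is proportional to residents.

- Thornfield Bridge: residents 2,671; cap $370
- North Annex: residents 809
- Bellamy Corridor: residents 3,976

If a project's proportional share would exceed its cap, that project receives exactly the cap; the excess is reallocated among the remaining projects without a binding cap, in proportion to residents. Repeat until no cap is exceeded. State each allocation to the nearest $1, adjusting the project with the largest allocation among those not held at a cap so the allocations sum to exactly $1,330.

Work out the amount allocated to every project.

Residents total: 7,456.
Proportional shares (ignoring caps): Thornfield Bridge 476.45; North Annex 144.31; Bellamy Corridor 709.24.
Held at cap: Thornfield Bridge ($370); remaining pool $960 reallocated over remaining residents 4,785.
Shares after redistribution: North Annex 162.31 → $162; Bellamy Corridor 797.69 → $798.

Thornfield Bridge: $370 | North Annex: $162 | Bellamy Corridor: $798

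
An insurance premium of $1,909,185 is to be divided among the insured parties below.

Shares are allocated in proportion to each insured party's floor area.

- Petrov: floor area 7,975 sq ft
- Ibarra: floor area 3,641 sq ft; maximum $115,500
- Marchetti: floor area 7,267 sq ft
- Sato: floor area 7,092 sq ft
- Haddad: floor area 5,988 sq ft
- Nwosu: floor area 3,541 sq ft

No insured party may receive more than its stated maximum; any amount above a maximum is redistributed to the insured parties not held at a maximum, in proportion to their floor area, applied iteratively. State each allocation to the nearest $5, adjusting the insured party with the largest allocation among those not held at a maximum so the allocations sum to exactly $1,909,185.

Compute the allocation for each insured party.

Floor area total: 35,504.
Unconstrained shares: Petrov 428,846.06; Ibarra 195,790.41; Marchetti 390,774.21; Sato 381,363.79; Haddad 321,997.52; Nwosu 190,413.03.
Cap binds for Ibarra ($115,500); balance $1,793,685 reallocated over remaining floor area 31,863.
Remaining shares: Petrov 448,941.97 → $448,940; Marchetti 409,086.05 → $409,085; Sato 399,234.66 → $399,235; Haddad 337,086.46 → $337,085; Nwosu 199,335.86 → $199,335.
Rounding difference +$5 applied to Petrov → $448,945.

Petrov: $448,945 | Ibarra: $115,500 | Marchetti: $409,085 | Sato: $399,235 | Haddad: $337,085 | Nwosu: $199,335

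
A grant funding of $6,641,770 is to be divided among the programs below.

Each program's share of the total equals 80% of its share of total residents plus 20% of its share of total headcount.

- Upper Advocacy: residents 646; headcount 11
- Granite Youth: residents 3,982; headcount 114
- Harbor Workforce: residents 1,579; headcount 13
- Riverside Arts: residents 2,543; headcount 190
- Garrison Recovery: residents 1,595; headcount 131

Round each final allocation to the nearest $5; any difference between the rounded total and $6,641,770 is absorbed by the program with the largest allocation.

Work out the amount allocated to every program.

Totals — residents 10,345, headcount 459.
Combined weights (80% residents + 20% headcount): Upper Advocacy 0.0547; Granite Youth 0.3576; Harbor Workforce 0.1278; Riverside Arts 0.2794; Garrison Recovery 0.1804.
Raw shares: Upper Advocacy 363,633.78; Granite Youth 2,375,159.41; Harbor Workforce 848,630.82; Riverside Arts 1,856,003.18; Garrison Recovery 1,198,342.82.
Rounded to nearest $5: Upper Advocacy $363,635; Granite Youth $2,375,160; Harbor Workforce $848,630; Riverside Arts $1,856,005; Garrison Recovery $1,198,345. Sum = $6,641,775.
Difference $6,641,770 − $6,641,775 = −$5 applied to largest allocation (Granite Youth): Granite Youth becomes $2,375,155.

Upper Advocacy: $363,635 | Granite Youth: $2,375,155 | Harbor Workforce: $848,630 | Riverside Arts: $1,856,005 | Garrison Recovery: $1,198,345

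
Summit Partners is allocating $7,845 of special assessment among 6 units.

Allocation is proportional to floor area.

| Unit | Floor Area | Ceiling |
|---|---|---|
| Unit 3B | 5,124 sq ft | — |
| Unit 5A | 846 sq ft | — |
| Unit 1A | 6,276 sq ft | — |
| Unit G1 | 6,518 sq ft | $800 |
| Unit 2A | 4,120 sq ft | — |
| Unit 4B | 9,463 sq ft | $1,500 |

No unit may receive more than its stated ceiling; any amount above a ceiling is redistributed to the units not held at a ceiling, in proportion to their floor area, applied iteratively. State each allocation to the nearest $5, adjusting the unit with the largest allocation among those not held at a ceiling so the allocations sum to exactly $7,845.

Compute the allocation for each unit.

Unit 3B: $1,735; Unit 5A: $285; Unit 1A: $2,130; Unit G1: $800; Unit 2A: $1,395; Unit 4B: $1,500

Total floor area = 32,347.
Pro-rata shares before constraints: Unit 3B 1,242.71; Unit 5A 205.18; Unit 1A 1,522.10; Unit G1 1,580.79; Unit 2A 999.21; Unit 4B 2,295.03.
Held at cap: Unit G1 ($800), Unit 4B ($1,500); remaining pool $5,545 reallocated over remaining floor area 16,366.
Shares after redistribution: Unit 3B 1,736.07 → $1,735; Unit 5A 286.64 → $285; Unit 1A 2,126.39 → $2,125; Unit 2A 1,395.91 → $1,395.
Rounding difference +$5 applied to Unit 1A → $2,130.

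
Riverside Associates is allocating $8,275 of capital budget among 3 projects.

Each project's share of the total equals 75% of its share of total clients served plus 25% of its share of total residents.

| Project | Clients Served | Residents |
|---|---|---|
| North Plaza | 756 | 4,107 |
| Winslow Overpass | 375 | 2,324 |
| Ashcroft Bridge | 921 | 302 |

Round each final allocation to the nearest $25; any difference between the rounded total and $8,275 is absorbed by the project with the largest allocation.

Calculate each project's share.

North Plaza: $3,550 | Winslow Overpass: $1,850 | Ashcroft Bridge: $2,875

Clients served total 2,052; residents total 6,733.
Composite weights (75% clients served + 25% residents): North Plaza 0.4288; Winslow Overpass 0.2234; Ashcroft Bridge 0.3478.
Unrounded shares: North Plaza 3,548.41; Winslow Overpass 1,848.24; Ashcroft Bridge 2,878.34.
Rounded to nearest $25: North Plaza $3,550; Winslow Overpass $1,850; Ashcroft Bridge $2,875. Sum = $8,275.
No rounding difference to absorb.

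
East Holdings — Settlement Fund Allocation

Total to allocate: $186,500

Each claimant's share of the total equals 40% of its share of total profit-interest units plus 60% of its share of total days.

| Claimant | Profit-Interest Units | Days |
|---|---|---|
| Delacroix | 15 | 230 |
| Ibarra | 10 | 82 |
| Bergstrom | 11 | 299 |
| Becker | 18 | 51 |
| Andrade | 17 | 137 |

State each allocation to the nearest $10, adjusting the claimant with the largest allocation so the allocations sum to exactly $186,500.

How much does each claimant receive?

Delacroix: $47,970; Ibarra: $21,990; Bergstrom: $53,430; Becker: $26,060; Andrade: $37,050

Totals — profit-interest units 71, days 799.
Composite weights (40% profit-interest units + 60% days): Delacroix 0.2572; Ibarra 0.1179; Bergstrom 0.2865; Becker 0.1397; Andrade 0.1987.
Raw shares: Delacroix 47,972.08; Ibarra 21,991.15; Bergstrom 53,432.72; Becker 26,055.23; Andrade 37,048.83.
Rounded to nearest $10: Delacroix $47,970; Ibarra $21,990; Bergstrom $53,430; Becker $26,060; Andrade $37,050. Sum = $186,500.
Sum already equals the total — no adjustment.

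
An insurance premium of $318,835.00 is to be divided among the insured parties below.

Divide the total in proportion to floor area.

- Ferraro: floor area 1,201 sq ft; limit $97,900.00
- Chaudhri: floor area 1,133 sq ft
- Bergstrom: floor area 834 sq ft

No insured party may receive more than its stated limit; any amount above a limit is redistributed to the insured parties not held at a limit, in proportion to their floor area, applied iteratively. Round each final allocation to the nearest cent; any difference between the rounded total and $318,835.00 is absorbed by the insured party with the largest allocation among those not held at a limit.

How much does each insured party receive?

Sum of floor area: 3,168.
Proportional shares (ignoring caps): Ferraro 120,871.4757; Chaudhri 114,027.7951; Bergstrom 83,935.7292.
Held at cap: Ferraro ($97,900.00); balance $220,935.00 reallocated over remaining floor area 1,967.
Redistributed shares: Chaudhri 127,259.4586 → $127,259.46; Bergstrom 93,675.5414 → $93,675.54.

Ferraro: $97,900.00 · Chaudhri: $127,259.46 · Bergstrom: $93,675.54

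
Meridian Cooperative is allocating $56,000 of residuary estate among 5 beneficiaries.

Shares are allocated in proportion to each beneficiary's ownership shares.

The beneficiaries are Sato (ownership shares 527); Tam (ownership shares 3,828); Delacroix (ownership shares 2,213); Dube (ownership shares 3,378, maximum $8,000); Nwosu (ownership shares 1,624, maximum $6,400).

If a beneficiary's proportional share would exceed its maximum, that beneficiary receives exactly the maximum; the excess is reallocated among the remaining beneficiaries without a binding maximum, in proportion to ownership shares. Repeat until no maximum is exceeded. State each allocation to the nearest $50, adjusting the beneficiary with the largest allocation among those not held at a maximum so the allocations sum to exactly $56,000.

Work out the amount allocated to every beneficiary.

Sum of ownership shares: 11,570.
Pro-rata shares before constraints: Sato 2,550.73; Tam 18,527.92; Delacroix 10,711.15; Dube 16,349.87; Nwosu 7,860.33.
Cap binds for Dube ($8,000), Nwosu ($6,400); remaining pool $41,600 reallocated over remaining ownership shares 6,568.
Remaining shares: Sato 3,337.88 → $3,350; Tam 24,245.55 → $24,250; Delacroix 14,016.57 → $14,000.

Sato: $3,350; Tam: $24,250; Delacroix: $14,000; Dube: $8,000; Nwosu: $6,400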